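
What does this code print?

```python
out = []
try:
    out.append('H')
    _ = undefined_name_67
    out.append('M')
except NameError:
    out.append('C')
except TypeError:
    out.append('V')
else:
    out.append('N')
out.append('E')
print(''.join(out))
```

Execution trace: 'H' (try body) → 'C' (except NameError) → 'E' (after the try/except). Output: HCE

Answer: HCE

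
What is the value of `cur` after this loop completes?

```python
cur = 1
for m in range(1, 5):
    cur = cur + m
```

Start at 1, add 1 through 4
`cur` takes the values: 1 → 2 → 4 → 7 → 11

Answer: 11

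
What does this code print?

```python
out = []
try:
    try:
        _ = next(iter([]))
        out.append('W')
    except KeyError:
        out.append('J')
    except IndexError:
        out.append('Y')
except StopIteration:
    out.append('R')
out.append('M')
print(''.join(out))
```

Execution trace: 'R' (outer except StopIteration) → 'M' (after the try/except). Output: RM

Answer: RM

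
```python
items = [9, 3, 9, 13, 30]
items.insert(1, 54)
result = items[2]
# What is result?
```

Trace:
`items = [9, 3, 9, 13, 30]` → items = [9, 3, 9, 13, 30]
`items.insert(1, 54)` → items = [9, 54, 3, 9, 13, 30]
`result = items[2]` → result = 3
So result = 3

Answer: 3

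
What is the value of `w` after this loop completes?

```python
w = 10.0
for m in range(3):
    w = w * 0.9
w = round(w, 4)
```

Exponential decay: 10.0 * 0.9^3
`w` takes the values: 10.0 → 9.0 → 8.1 → 7.29

Answer: 7.29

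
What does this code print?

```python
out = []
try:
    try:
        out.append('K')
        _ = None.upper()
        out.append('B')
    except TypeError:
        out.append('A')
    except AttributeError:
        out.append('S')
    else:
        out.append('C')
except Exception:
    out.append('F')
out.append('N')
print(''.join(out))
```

Execution trace: 'K' (inner try body) → 'S' (inner except AttributeError) → 'N' (after the try/except). Output: KSN

Answer: KSN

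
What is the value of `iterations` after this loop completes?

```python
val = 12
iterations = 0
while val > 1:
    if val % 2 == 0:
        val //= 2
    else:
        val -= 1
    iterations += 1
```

Steps to reduce 12 to 1
`iterations` takes the values: 0 → 1 → 2 → 3 → 4

Answer: 4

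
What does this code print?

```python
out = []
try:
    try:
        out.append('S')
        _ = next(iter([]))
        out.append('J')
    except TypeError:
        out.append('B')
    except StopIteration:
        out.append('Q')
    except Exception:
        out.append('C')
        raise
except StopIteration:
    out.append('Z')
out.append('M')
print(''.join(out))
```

Execution trace: 'S' (inner try body) → 'Q' (inner except StopIteration) → 'M' (after the try/except). Output: SQM

Answer: SQM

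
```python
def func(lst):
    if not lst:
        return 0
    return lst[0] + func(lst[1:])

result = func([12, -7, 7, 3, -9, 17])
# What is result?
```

12 + (-7) + 7 + 3 + (-9) + 17 + 0 = 23

Answer: 23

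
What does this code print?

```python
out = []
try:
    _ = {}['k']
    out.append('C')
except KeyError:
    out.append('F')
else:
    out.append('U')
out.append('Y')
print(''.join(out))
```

Execution trace: 'F' (except KeyError) → 'Y' (after the try/except). Output: FY

Answer: FY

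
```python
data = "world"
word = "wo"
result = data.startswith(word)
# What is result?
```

Trace:
`data = "world"` → data = 'world'
`word = "wo"` → word = 'wo'
`result = data.startswith(word)` → result = True
So result = True

Answer: True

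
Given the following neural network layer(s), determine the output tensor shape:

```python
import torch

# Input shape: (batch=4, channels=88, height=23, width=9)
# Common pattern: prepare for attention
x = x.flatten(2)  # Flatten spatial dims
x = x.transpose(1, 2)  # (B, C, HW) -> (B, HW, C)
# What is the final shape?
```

Input: (4, 88, 23, 9) -> after flatten(2): (4, 88, 207) -> Output: (4, 207, 88)

Answer: (4, 207, 88)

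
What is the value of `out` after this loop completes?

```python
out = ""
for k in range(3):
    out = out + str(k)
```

Concatenate digits 0 to 2
`out` takes the values: "" → "0" → "01" → "012"

Answer: "012"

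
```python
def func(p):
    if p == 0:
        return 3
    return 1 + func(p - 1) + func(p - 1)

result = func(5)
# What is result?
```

func(p) = 1 + 2·func(p-1), func(0)=3. Closed form: (3+1)·2^5 - 1 = 127.

Answer: 127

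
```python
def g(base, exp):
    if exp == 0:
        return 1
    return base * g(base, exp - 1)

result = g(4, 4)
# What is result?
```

g(4, 4) = 4 * 4 * 4 * 4 = 256

Answer: 256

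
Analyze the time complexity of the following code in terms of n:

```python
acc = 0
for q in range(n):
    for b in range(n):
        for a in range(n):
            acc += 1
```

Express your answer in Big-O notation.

Each loop level contributes: n × n × n. Multiplying the contributions gives O(n^3).

Answer: O(n^3)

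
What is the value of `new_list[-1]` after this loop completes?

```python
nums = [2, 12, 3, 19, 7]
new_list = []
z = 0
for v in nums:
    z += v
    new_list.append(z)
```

Cumulative sum ends at 43
`new_list` takes the values: [] → [2] → [2, 14] → [2, 14, 17] → [2, 14, 17, 36] → [2, 14, 17, 36, 43]
So `new_list[-1]` = 43

Answer: 43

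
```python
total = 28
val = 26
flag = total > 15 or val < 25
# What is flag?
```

Trace:
`total = 28` → total = 28
`val = 26` → val = 26
`flag = total > 15 or val < 25` → flag = True
So flag = True

Answer: True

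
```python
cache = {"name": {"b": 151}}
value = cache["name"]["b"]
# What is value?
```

Trace:
`cache = {"name": {"b": 151}}` → cache = {'name': {'b': 151}}
`value = cache["name"]["b"]` → value = 151
So value = 151

Answer: 151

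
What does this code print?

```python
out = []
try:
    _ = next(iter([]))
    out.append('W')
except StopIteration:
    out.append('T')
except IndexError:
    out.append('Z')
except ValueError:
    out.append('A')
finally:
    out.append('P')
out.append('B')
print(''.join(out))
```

Execution trace: 'T' (except StopIteration) → 'P' (finally) → 'B' (after the try/except). Output: TPB

Answer: TPB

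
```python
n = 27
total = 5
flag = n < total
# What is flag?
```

Trace:
`n = 27` → n = 27
`total = 5` → total = 5
`flag = n < total` → flag = False
So flag = False

Answer: False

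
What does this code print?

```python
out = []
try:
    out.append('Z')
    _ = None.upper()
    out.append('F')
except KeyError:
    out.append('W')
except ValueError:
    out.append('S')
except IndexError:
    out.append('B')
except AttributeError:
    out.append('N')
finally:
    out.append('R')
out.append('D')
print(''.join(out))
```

Execution trace: 'Z' (try body) → 'N' (except AttributeError) → 'R' (finally) → 'D' (after the try/except). Output: ZNRD

Answer: ZNRD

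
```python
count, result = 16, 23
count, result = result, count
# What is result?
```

Trace:
`count, result = 16, 23` → count = 16; result = 23
`count, result = result, count` → count = 23; result = 16
So result = 16

Answer: 16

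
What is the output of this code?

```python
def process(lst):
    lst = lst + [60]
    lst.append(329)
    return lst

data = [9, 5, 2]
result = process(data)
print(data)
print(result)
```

Key concept: rebinding parameter vs mutation.
Step by step:
`data = [9, 5, 2]` → data = [9, 5, 2]
`result = process(data)` → result = [9, 5, 2, 60, 329]
`print(data)` → prints [9, 5, 2]
`print(result)` → prints [9, 5, 2, 60, 329]

Answer:
[9, 5, 2]
[9, 5, 2, 60, 329]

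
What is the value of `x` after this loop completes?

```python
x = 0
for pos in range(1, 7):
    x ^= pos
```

XOR of 1 to 6
`x` takes the values: 0 → 1 → 3 → 0 → 4 → 1 → 7

Answer: 7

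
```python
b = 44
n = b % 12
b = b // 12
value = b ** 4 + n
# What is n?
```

Trace:
`b = 44` → b = 44
`n = b % 12` → n = 8
`b = b // 12` → b = 3
`value = b ** 4 + n` → value = 89
So n = 8

Answer: 8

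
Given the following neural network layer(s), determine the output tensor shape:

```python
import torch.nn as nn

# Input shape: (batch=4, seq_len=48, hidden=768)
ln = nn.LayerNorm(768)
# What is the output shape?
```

Input: (4, 48, 768) -> Output: (4, 48, 768)

Answer: (4, 48, 768)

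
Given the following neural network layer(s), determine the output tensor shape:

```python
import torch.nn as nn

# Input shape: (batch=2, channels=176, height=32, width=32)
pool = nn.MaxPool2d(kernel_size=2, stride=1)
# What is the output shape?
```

Input: (2, 176, 32, 32) -> Output: (2, 176, 31, 31)

Answer: (2, 176, 31, 31)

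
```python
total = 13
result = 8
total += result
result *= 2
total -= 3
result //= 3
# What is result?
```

Trace:
`total = 13` → total = 13
`result = 8` → result = 8
`total += result` → total = 21
`result *= 2` → result = 16
`total -= 3` → total = 18
`result //= 3` → result = 5
So result = 5

Answer: 5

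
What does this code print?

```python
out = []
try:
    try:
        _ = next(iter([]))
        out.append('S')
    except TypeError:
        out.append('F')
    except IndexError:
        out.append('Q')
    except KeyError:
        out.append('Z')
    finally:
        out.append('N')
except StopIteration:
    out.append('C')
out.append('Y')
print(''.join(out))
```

Execution trace: 'N' (inner finally) → 'C' (outer except StopIteration) → 'Y' (after the try/except). Output: NCY

Answer: NCY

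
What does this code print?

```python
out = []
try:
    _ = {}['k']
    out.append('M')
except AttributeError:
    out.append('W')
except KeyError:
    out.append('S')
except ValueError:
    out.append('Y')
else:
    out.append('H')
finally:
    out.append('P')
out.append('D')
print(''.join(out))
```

Execution trace: 'S' (except KeyError) → 'P' (finally) → 'D' (after the try/except). Output: SPD

Answer: SPD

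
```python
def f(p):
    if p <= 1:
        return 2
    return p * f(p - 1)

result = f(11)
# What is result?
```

f(11) = 11 * 10 * 9 * 8 * 7 * 6 * 5 * 4 * 3 * 2 * 2 = 79833600

Answer: 79833600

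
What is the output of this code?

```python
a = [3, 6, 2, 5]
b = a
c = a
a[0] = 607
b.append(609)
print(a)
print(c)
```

Key concept: multiple aliases.
Step by step:
`a = [3, 6, 2, 5]` → a = [3, 6, 2, 5]
`b = a` → b = [3, 6, 2, 5] (same object as a)
`c = a` → c = [3, 6, 2, 5] (same object as a, b)
`a[0] = 607` → a = [607, 6, 2, 5] (same object as b, c); b = [607, 6, 2, 5] (same object as a, c); c = [607, 6, 2, 5] (same object as a, b)
`b.append(609)` → a = [607, 6, 2, 5, 609] (same object as b, c); b = [607, 6, 2, 5, 609] (same object as a, c); c = [607, 6, 2, 5, 609] (same object as a, b)
`print(a)` → prints [607, 6, 2, 5, 609]
`print(c)` → prints [607, 6, 2, 5, 609]

Answer:
[607, 6, 2, 5, 609]
[607, 6, 2, 5, 609]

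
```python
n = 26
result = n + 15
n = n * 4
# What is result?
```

Trace:
`n = 26` → n = 26
`result = n + 15` → result = 41
`n = n * 4` → n = 104
So result = 41

Answer: 41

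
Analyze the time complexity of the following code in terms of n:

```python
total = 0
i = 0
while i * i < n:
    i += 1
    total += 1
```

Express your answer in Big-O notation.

Each loop level contributes: √n. Multiplying the contributions gives O(√n).

Answer: O(√n)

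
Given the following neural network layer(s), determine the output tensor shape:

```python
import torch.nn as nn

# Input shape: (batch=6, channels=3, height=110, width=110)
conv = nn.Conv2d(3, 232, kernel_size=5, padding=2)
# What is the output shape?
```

Input: (6, 3, 110, 110) -> Output: (6, 232, 110, 110)

Answer: (6, 232, 110, 110)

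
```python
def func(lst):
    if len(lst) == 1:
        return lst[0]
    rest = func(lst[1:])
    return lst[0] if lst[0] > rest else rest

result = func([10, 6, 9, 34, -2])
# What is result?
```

Recursive max over [10, 6, 9, 34, -2] = 34

Answer: 34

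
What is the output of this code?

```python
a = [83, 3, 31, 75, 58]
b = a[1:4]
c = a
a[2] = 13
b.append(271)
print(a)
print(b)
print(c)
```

Key concept: slice vs alias.
Step by step:
`a = [83, 3, 31, 75, 58]` → a = [83, 3, 31, 75, 58]
`b = a[1:4]` → b = [3, 31, 75]
`c = a` → c = [83, 3, 31, 75, 58] (same object as a)
`a[2] = 13` → a = [83, 3, 13, 75, 58] (same object as c); c = [83, 3, 13, 75, 58] (same object as a)
`b.append(271)` → b = [3, 31, 75, 271]
`print(a)` → prints [83, 3, 13, 75, 58]
`print(b)` → prints [3, 31, 75, 271]
`print(c)` → prints [83, 3, 13, 75, 58]

Answer:
[83, 3, 13, 75, 58]
[3, 31, 75, 271]
[83, 3, 13, 75, 58]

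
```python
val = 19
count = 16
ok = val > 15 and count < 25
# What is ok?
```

Trace:
`val = 19` → val = 19
`count = 16` → count = 16
`ok = val > 15 and count < 25` → ok = True
So ok = True

Answer: True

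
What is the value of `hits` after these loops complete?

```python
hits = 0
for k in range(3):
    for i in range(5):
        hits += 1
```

3 * 5 = 15
`hits` takes the values: 0 → 1 → 2 → 3 → 4 → 5 → 6 → 7 → 8 → 9 → 10 → 11 → 12 → 13 → 14 → 15

Answer: 15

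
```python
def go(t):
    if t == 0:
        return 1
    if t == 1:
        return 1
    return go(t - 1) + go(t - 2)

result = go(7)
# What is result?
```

Build up from base cases: go(0)=1, go(1)=1, go(2)=2, go(3)=3, go(4)=5, go(5)=8, go(6)=13, ..., go(7)=21

Answer: 21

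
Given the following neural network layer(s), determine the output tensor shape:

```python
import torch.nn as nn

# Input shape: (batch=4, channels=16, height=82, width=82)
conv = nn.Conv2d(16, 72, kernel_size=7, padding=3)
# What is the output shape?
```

Input: (4, 16, 82, 82) -> Output: (4, 72, 82, 82)

Answer: (4, 72, 82, 82)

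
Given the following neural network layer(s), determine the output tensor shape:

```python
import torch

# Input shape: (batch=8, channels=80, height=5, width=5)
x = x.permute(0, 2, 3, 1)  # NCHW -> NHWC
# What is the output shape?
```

Input: (8, 80, 5, 5) -> Output: (8, 5, 5, 80)

Answer: (8, 5, 5, 80)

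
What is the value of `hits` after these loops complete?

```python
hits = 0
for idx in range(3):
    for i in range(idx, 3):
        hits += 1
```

Upper triangle: 3 + 2 + ... + 1
`hits` takes the values: 0 → 1 → 2 → 3 → 4 → 5 → 6

Answer: 6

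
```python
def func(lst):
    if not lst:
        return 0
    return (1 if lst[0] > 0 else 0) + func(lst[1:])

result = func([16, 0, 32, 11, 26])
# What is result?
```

Count of positive elements in [16, 0, 32, 11, 26] = 4

Answer: 4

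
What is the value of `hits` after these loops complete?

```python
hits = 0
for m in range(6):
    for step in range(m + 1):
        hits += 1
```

Triangle: 1 + 2 + ... + 6
`hits` takes the values: 0 → 1 → 2 → 3 → 4 → 5 → 6 → 7 → 8 → 9 → 10 → 11 → 12 → 13 → 14 → 15 → 16 → 17 → 18 → 19 → 20 → 21

Answer: 21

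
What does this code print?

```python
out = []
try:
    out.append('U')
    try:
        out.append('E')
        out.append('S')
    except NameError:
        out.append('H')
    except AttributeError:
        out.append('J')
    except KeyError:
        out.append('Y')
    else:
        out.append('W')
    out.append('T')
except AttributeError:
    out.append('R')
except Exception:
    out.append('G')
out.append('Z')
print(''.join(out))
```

Execution trace: 'U' (try body) → 'E' (inner try body) → 'S' (inner try body, no exception) → 'W' (inner else) → 'T' (try body, no exception) → 'Z' (after the try/except). Output: UESWTZ

Answer: UESWTZ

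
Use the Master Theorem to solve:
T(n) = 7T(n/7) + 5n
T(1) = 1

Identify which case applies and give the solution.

a=7, b=7, f(n)=5n. log_7(7) = 1. Since c=1 = 1, Case 2 applies: T(n) = Θ(n^log_b(a) · log n) = O(n log n).

Answer: O(n log n) - Case 2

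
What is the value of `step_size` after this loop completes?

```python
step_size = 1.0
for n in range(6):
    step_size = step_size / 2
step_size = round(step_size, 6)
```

Halving LR 6 times: 1 / 2^6
`step_size` takes the values: 1.0 → 0.5 → 0.25 → 0.125 → 0.0625 → 0.03125 → 0.015625

Answer: 0.015625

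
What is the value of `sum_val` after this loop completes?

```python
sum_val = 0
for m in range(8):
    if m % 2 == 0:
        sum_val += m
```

Sum of even numbers 0 to 7
`sum_val` takes the values: 0 → 2 → 6 → 12

Answer: 12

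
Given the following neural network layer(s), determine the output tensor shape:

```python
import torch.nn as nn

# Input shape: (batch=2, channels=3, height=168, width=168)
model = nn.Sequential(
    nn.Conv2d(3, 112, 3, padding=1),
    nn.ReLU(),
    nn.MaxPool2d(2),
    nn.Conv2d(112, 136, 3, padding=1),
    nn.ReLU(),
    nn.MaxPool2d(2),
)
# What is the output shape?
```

Input: (2, 3, 168, 168) -> after first Conv2d: (2, 112, 168, 168) -> after first MaxPool2d: (2, 112, 84, 84) -> after second Conv2d: (2, 136, 84, 84) -> Output: (2, 136, 42, 42)

Answer: (2, 136, 42, 42)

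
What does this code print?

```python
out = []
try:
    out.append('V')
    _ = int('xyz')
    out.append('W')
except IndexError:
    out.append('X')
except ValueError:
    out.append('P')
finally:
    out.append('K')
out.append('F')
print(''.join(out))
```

Execution trace: 'V' (try body) → 'P' (except ValueError) → 'K' (finally) → 'F' (after the try/except). Output: VPKF

Answer: VPKF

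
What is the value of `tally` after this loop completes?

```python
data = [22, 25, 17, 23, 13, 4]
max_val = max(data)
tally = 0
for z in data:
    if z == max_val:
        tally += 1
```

Count of max value 25 in [22, 25, 17, 23, 13, 4]
`tally` takes the values: 0 → 1

Answer: 1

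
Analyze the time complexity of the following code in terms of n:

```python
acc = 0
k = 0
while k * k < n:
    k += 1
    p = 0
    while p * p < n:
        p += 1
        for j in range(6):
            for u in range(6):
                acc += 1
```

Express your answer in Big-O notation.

Each loop level contributes: √n × √n × 1 × 1. Multiplying the contributions gives O(n).

Answer: O(n)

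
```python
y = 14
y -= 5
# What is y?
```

Trace:
`y = 14` → y = 14
`y -= 5` → y = 9
So y = 9

Answer: 9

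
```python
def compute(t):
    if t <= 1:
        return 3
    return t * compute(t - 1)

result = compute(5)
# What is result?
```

compute(5) = 5 * 4 * 3 * 2 * 3 = 360

Answer: 360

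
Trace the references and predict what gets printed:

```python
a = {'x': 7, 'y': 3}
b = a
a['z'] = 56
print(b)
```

Key concept: dict aliasing.
Step by step:
`a = {'x': 7, 'y': 3}` → a = {'x': 7, 'y': 3}
`b = a` → b = {'x': 7, 'y': 3} (same object as a)
`a['z'] = 56` → a = {'x': 7, 'y': 3, 'z': 56} (same object as b); b = {'x': 7, 'y': 3, 'z': 56} (same object as a)
`print(b)` → prints {'x': 7, 'y': 3, 'z': 56}

Answer: {'x': 7, 'y': 3, 'z': 56}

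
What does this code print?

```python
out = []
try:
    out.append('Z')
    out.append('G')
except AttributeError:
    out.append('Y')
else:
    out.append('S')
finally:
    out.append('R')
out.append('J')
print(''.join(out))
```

Execution trace: 'Z' (try body) → 'G' (try body, no exception) → 'S' (else) → 'R' (finally) → 'J' (after the try/except). Output: ZGSRJ

Answer: ZGSRJ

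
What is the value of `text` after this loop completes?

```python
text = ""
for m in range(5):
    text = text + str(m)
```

Concatenate digits 0 to 4
`text` takes the values: "" → "0" → "01" → "012" → "0123" → "01234"

Answer: "01234"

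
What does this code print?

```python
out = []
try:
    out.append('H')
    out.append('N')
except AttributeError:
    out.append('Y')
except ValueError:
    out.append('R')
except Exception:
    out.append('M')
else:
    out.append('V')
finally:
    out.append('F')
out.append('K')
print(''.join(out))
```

Execution trace: 'H' (try body) → 'N' (try body, no exception) → 'V' (else) → 'F' (finally) → 'K' (after the try/except). Output: HNVFK

Answer: HNVFK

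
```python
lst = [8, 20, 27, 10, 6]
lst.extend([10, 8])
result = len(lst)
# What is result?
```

Trace:
`lst = [8, 20, 27, 10, 6]` → lst = [8, 20, 27, 10, 6]
`lst.extend([10, 8])` → lst = [8, 20, 27, 10, 6, 10, 8]
`result = len(lst)` → result = 7
So result = 7

Answer: 7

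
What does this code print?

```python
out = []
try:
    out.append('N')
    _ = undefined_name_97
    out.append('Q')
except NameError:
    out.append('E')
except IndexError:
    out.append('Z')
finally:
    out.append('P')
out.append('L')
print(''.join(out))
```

Execution trace: 'N' (try body) → 'E' (except NameError) → 'P' (finally) → 'L' (after the try/except). Output: NEPL

Answer: NEPL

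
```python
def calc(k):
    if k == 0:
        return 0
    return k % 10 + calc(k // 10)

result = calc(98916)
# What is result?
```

Sum of digits of 98916: 6 + 1 + 9 + 8 + 9 = 33

Answer: 33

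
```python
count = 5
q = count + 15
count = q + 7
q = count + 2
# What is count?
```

Trace:
`count = 5` → count = 5
`q = count + 15` → q = 20
`count = q + 7` → count = 27
`q = count + 2` → q = 29
So count = 27

Answer: 27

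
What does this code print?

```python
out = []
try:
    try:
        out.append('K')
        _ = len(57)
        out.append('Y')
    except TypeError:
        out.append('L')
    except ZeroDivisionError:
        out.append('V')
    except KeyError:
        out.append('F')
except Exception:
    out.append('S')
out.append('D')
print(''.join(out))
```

Execution trace: 'K' (inner try body) → 'L' (inner except TypeError) → 'D' (after the try/except). Output: KLD

Answer: KLD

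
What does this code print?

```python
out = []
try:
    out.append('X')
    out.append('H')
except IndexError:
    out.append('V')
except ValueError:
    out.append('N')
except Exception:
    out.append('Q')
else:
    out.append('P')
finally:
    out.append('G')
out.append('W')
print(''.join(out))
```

Execution trace: 'X' (try body) → 'H' (try body, no exception) → 'P' (else) → 'G' (finally) → 'W' (after the try/except). Output: XHPGW

Answer: XHPGW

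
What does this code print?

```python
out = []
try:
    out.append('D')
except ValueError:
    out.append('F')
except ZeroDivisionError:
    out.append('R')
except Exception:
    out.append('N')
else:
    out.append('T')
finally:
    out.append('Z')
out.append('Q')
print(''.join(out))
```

Execution trace: 'D' (try body, no exception) → 'T' (else) → 'Z' (finally) → 'Q' (after the try/except). Output: DTZQ

Answer: DTZQ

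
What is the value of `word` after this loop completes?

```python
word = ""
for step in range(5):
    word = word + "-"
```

Repeat '-' 5 times
`word` takes the values: "" → "-" → "--" → "---" → "----" → "-----"

Answer: "-----"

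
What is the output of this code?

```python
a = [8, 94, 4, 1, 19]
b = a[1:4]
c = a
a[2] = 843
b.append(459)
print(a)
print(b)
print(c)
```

Key concept: slice vs alias.
Step by step:
`a = [8, 94, 4, 1, 19]` → a = [8, 94, 4, 1, 19]
`b = a[1:4]` → b = [94, 4, 1]
`c = a` → c = [8, 94, 4, 1, 19] (same object as a)
`a[2] = 843` → a = [8, 94, 843, 1, 19] (same object as c); c = [8, 94, 843, 1, 19] (same object as a)
`b.append(459)` → b = [94, 4, 1, 459]
`print(a)` → prints [8, 94, 843, 1, 19]
`print(b)` → prints [94, 4, 1, 459]
`print(c)` → prints [8, 94, 843, 1, 19]

Answer:
[8, 94, 843, 1, 19]
[94, 4, 1, 459]
[8, 94, 843, 1, 19]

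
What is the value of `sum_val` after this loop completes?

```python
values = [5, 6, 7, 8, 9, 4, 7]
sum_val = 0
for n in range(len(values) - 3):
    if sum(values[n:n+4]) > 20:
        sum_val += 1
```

Count windows with sum > 20
`sum_val` takes the values: 0 → 1 → 2 → 3 → 4

Answer: 4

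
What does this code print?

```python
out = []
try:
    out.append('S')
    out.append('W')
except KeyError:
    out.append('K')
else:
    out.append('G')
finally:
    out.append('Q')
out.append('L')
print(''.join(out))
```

Execution trace: 'S' (try body) → 'W' (try body, no exception) → 'G' (else) → 'Q' (finally) → 'L' (after the try/except). Output: SWGQL

Answer: SWGQL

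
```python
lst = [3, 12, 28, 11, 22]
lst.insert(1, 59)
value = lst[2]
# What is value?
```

Trace:
`lst = [3, 12, 28, 11, 22]` → lst = [3, 12, 28, 11, 22]
`lst.insert(1, 59)` → lst = [3, 59, 12, 28, 11, 22]
`value = lst[2]` → value = 12
So value = 12

Answer: 12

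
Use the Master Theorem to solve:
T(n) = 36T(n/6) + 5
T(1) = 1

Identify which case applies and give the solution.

a=36, b=6, f(n)=5. log_6(36) = 2. Since c=0 < 2, Case 1 applies: T(n) = Θ(n^log_b(a)) = O(n^2).

Answer: O(n^2) - Case 1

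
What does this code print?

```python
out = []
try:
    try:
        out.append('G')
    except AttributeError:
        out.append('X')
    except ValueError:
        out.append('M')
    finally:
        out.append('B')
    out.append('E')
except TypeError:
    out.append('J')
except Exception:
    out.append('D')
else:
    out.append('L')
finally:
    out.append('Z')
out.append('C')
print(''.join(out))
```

Execution trace: 'G' (inner try body, no exception) → 'B' (inner finally) → 'E' (try body, no exception) → 'L' (else) → 'Z' (finally) → 'C' (after the try/except). Output: GBELZC

Answer: GBELZC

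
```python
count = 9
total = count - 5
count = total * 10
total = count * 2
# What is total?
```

Trace:
`count = 9` → count = 9
`total = count - 5` → total = 4
`count = total * 10` → count = 40
`total = count * 2` → total = 80
So total = 80

Answer: 80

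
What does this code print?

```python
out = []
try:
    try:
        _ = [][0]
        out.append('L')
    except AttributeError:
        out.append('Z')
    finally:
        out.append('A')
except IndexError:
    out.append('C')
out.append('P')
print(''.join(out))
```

Execution trace: 'A' (finally) → 'C' (outer except IndexError) → 'P' (after the try/except). Output: ACP

Answer: ACP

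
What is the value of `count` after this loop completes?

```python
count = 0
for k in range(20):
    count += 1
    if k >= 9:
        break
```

Loop breaks when k reaches 9, count is 10
`count` takes the values: 0 → 1 → 2 → 3 → 4 → 5 → 6 → 7 → 8 → 9 → 10

Answer: 10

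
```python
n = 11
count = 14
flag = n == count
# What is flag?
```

Trace:
`n = 11` → n = 11
`count = 14` → count = 14
`flag = n == count` → flag = False
So flag = False

Answer: False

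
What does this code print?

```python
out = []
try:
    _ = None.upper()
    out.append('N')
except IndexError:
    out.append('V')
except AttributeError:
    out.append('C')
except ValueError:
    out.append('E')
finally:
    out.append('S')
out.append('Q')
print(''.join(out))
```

Execution trace: 'C' (except AttributeError) → 'S' (finally) → 'Q' (after the try/except). Output: CSQ

Answer: CSQ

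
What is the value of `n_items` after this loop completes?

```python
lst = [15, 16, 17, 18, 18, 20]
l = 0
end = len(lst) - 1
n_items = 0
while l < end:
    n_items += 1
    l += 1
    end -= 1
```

Iterations until pointers meet (list length 6)
`n_items` takes the values: 0 → 1 → 2 → 3

Answer: 3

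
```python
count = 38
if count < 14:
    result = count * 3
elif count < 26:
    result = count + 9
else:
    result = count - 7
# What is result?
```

Trace:
`count = 38` → count = 38
`if count < 14: ...` → count < 14 is False, count < 26 is False, take else branch → result = 31
So result = 31

Answer: 31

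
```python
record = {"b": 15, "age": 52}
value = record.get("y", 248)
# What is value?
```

Trace:
`record = {"b": 15, "age": 52}` → record = {'b': 15, 'age': 52}
`value = record.get("y", 248)` → value = 248
So value = 248

Answer: 248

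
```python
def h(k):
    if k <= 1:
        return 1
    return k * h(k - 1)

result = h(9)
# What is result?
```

h(9) = 9 * 8 * 7 * 6 * 5 * 4 * 3 * 2 * 1 = 362880

Answer: 362880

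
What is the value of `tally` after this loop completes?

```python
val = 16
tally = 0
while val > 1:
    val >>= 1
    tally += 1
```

Count right shifts until 1
`tally` takes the values: 0 → 1 → 2 → 3 → 4

Answer: 4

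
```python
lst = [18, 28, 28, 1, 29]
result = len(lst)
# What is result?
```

Trace:
`lst = [18, 28, 28, 1, 29]` → lst = [18, 28, 28, 1, 29]
`result = len(lst)` → result = 5
So result = 5

Answer: 5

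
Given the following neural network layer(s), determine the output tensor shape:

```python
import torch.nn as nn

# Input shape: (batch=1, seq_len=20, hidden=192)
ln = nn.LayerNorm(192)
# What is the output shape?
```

Input: (1, 20, 192) -> Output: (1, 20, 192)

Answer: (1, 20, 192)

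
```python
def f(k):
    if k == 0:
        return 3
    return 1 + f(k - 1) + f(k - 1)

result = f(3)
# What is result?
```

f(k) = 1 + 2·f(k-1), f(0)=3. Closed form: (3+1)·2^3 - 1 = 31.

Answer: 31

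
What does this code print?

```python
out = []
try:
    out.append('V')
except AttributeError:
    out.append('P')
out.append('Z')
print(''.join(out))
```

Execution trace: 'V' (try body, no exception) → 'Z' (after the try/except). Output: VZ

Answer: VZ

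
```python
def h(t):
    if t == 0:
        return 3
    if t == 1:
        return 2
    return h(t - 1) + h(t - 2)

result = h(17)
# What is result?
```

Build up from base cases: h(0)=3, h(1)=2, h(2)=5, h(3)=7, h(4)=12, h(5)=19, h(6)=31, ..., h(17)=6155

Answer: 6155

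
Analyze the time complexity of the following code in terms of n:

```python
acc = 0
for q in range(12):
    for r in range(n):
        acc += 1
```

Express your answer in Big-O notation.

Each loop level contributes: 1 × n. Multiplying the contributions gives O(n).

Answer: O(n)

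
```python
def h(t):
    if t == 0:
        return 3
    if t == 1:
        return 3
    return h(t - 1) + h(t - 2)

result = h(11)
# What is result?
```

Build up from base cases: h(0)=3, h(1)=3, h(2)=6, h(3)=9, h(4)=15, h(5)=24, h(6)=39, ..., h(11)=432

Answer: 432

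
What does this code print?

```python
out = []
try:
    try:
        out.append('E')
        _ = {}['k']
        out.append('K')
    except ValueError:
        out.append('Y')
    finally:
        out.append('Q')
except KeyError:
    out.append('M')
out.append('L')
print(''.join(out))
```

Execution trace: 'E' (try body) → 'Q' (finally) → 'M' (outer except KeyError) → 'L' (after the try/except). Output: EQML

Answer: EQML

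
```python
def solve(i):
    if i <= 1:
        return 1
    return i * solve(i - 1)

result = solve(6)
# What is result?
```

solve(6) = 6 * 5 * 4 * 3 * 2 * 1 = 720

Answer: 720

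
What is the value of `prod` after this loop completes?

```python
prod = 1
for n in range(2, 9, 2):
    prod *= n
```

Product of even numbers 2 to 8
`prod` takes the values: 1 → 2 → 8 → 48 → 384

Answer: 384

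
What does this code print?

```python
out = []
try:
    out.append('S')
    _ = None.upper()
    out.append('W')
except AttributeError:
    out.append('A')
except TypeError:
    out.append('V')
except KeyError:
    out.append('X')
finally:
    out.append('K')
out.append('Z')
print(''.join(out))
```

Execution trace: 'S' (try body) → 'A' (except AttributeError) → 'K' (finally) → 'Z' (after the try/except). Output: SAKZ

Answer: SAKZ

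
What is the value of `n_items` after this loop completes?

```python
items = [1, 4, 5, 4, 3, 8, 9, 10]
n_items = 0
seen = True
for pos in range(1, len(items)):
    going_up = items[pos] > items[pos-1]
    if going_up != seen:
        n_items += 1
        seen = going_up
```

Count direction changes in [1, 4, 5, 4, 3, 8, 9, 10]
`n_items` takes the values: 0 → 1 → 2

Answer: 2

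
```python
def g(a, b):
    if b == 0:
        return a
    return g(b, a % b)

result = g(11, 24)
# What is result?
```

g(11, 24) -> g(24, 11) -> g(11, 2) -> g(2, 1) -> g(1, 0) -> 1

Answer: 1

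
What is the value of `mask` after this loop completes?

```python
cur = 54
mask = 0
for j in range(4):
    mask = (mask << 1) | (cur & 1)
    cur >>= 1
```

Reverse lowest 4 bits of 54
`mask` takes the values: 0 → 1 → 3 → 6

Answer: 6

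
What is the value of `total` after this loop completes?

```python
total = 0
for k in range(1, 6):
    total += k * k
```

Sum of squares 1² to 5² = 55
`total` takes the values: 0 → 1 → 5 → 14 → 30 → 55

Answer: 55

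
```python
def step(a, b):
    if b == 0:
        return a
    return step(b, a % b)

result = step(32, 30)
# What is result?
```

step(32, 30) -> step(30, 2) -> step(2, 0) -> 2

Answer: 2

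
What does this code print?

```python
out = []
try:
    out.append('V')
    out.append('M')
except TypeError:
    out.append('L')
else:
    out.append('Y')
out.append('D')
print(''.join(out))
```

Execution trace: 'V' (try body) → 'M' (try body, no exception) → 'Y' (else) → 'D' (after the try/except). Output: VMYD

Answer: VMYD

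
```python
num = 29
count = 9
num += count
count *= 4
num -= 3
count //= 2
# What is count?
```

Trace:
`num = 29` → num = 29
`count = 9` → count = 9
`num += count` → num = 38
`count *= 4` → count = 36
`num -= 3` → num = 35
`count //= 2` → count = 18
So count = 18

Answer: 18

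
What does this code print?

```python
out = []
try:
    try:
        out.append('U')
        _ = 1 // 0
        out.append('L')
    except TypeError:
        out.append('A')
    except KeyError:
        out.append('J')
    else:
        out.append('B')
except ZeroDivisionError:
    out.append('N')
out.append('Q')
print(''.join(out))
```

Execution trace: 'U' (inner try body) → 'N' (outer except ZeroDivisionError) → 'Q' (after the try/except). Output: UNQ

Answer: UNQ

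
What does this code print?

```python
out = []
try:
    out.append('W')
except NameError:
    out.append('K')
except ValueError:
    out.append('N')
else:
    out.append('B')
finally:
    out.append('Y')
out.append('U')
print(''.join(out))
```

Execution trace: 'W' (try body, no exception) → 'B' (else) → 'Y' (finally) → 'U' (after the try/except). Output: WBYU

Answer: WBYU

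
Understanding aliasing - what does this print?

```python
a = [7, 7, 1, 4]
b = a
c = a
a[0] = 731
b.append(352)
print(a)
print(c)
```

Key concept: multiple aliases.
Step by step:
`a = [7, 7, 1, 4]` → a = [7, 7, 1, 4]
`b = a` → b = [7, 7, 1, 4] (same object as a)
`c = a` → c = [7, 7, 1, 4] (same object as a, b)
`a[0] = 731` → a = [731, 7, 1, 4] (same object as b, c); b = [731, 7, 1, 4] (same object as a, c); c = [731, 7, 1, 4] (same object as a, b)
`b.append(352)` → a = [731, 7, 1, 4, 352] (same object as b, c); b = [731, 7, 1, 4, 352] (same object as a, c); c = [731, 7, 1, 4, 352] (same object as a, b)
`print(a)` → prints [731, 7, 1, 4, 352]
`print(c)` → prints [731, 7, 1, 4, 352]

Answer:
[731, 7, 1, 4, 352]
[731, 7, 1, 4, 352]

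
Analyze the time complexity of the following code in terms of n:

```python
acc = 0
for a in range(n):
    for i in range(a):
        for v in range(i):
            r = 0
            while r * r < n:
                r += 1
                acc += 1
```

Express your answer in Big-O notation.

Each loop level contributes: n × n × n × √n. Multiplying the contributions gives O(n^3√n).

Answer: O(n^3√n)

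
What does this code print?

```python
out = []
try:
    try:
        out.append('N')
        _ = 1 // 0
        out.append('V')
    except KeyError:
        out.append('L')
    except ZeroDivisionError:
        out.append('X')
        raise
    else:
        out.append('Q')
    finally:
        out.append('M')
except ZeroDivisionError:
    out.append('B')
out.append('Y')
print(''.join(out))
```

Execution trace: 'N' (try body) → 'X' (except ZeroDivisionError) → 'M' (finally) → 'B' (outer except ZeroDivisionError) → 'Y' (after the try/except). Output: NXMBY

Answer: NXMBY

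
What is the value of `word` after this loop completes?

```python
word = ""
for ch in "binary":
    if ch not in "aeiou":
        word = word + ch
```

Remove vowels from 'binary'
`word` takes the values: "" → "b" → "bn" → "bnr" → "bnry"

Answer: "bnry"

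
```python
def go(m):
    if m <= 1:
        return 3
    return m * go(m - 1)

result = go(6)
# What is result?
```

go(6) = 6 * 5 * 4 * 3 * 2 * 3 = 2160

Answer: 2160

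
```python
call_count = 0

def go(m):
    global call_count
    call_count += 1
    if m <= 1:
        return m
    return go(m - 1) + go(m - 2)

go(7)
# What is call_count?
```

Calls(m) = 1 + Calls(m-1) + Calls(m-2); Calls(0)=Calls(1)=1. For m=7 this gives 41.

Answer: 41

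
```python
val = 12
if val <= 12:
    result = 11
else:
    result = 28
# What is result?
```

Trace:
`val = 12` → val = 12
`if val <= 12: ...` → val <= 12 is True → result = 11
So result = 11

Answer: 11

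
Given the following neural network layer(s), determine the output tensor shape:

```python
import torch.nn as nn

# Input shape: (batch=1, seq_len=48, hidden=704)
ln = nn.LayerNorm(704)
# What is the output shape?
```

Input: (1, 48, 704) -> Output: (1, 48, 704)

Answer: (1, 48, 704)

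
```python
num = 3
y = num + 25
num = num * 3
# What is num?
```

Trace:
`num = 3` → num = 3
`y = num + 25` → y = 28
`num = num * 3` → num = 9
So num = 9

Answer: 9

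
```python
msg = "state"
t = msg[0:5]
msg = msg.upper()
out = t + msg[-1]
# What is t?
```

Trace:
`msg = "state"` → msg = 'state'
`t = msg[0:5]` → t = 'state'
`msg = msg.upper()` → msg = 'STATE'
`out = t + msg[-1]` → out = 'stateE'
So t = 'state'

Answer: 'state'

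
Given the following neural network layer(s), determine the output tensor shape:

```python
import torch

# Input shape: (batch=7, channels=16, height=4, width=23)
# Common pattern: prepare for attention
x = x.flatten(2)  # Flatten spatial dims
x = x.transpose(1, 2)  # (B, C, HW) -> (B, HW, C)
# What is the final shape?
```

Input: (7, 16, 4, 23) -> after flatten(2): (7, 16, 92) -> Output: (7, 92, 16)

Answer: (7, 92, 16)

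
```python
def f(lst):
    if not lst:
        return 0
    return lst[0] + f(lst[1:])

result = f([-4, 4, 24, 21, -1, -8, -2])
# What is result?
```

(-4) + 4 + 24 + 21 + (-1) + (-8) + (-2) + 0 = 34

Answer: 34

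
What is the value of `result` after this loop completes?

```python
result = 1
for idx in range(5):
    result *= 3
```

3^5 = 243
`result` takes the values: 1 → 3 → 9 → 27 → 81 → 243

Answer: 243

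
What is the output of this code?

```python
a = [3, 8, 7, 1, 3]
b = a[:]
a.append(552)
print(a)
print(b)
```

Key concept: slice [:] creates copy.
Step by step:
`a = [3, 8, 7, 1, 3]` → a = [3, 8, 7, 1, 3]
`b = a[:]` → b = [3, 8, 7, 1, 3]
`a.append(552)` → a = [3, 8, 7, 1, 3, 552]
`print(a)` → prints [3, 8, 7, 1, 3, 552]
`print(b)` → prints [3, 8, 7, 1, 3]

Answer:
[3, 8, 7, 1, 3, 552]
[3, 8, 7, 1, 3]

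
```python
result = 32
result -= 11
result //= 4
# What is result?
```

Trace:
`result = 32` → result = 32
`result -= 11` → result = 21
`result //= 4` → result = 5
So result = 5

Answer: 5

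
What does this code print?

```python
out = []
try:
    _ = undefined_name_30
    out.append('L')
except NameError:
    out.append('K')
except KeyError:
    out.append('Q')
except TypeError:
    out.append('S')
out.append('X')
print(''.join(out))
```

Execution trace: 'K' (except NameError) → 'X' (after the try/except). Output: KX

Answer: KX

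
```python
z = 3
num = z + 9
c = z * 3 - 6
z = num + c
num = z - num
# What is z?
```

Trace:
`z = 3` → z = 3
`num = z + 9` → num = 12
`c = z * 3 - 6` → c = 3
`z = num + c` → z = 15
`num = z - num` → num = 3
So z = 15

Answer: 15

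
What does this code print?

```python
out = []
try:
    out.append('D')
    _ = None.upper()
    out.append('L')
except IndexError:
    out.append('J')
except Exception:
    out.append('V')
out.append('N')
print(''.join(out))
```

Execution trace: 'D' (try body) → 'V' (except Exception) → 'N' (after the try/except). Output: DVN

Answer: DVN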